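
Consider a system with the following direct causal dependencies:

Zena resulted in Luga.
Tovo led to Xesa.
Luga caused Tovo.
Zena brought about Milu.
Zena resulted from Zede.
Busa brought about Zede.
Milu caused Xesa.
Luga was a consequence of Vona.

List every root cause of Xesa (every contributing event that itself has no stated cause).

Tracing upstream from Xesa: Xesa ← Milu ← Zena ← Zede ← Busa.
A separate upstream branch: Xesa ← Tovo ← Luga ← Vona.
Each of those chain origins has no stated cause.

Busa, Vona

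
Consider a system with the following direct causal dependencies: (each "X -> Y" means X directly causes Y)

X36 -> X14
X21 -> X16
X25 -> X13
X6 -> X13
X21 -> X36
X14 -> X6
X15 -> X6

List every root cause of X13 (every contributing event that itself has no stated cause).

X15, X21, X25

Tracing upstream from X13: X13 ← X6 ← X14 ← X36 ← X21.
A separate upstream branch: X13 ← X25.
A separate upstream branch: X13 ← X6 ← X15.
Each of those chain origins has no stated cause.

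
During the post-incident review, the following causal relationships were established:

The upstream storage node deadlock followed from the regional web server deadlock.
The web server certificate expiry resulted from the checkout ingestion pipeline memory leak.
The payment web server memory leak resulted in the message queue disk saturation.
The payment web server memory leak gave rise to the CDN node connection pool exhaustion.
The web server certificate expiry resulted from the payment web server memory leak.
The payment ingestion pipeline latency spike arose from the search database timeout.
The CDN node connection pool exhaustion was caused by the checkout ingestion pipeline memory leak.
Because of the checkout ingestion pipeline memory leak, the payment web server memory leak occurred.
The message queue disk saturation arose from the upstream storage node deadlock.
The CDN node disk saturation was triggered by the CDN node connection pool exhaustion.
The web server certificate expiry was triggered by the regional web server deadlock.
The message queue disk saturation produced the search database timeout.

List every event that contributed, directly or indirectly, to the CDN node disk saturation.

Immediate cause of the CDN node disk saturation: the CDN node connection pool exhaustion.
Further upstream: the checkout ingestion pipeline memory leak, the payment web server memory leak.

the CDN node connection pool exhaustion, the checkout ingestion pipeline memory leak, the payment web server memory leak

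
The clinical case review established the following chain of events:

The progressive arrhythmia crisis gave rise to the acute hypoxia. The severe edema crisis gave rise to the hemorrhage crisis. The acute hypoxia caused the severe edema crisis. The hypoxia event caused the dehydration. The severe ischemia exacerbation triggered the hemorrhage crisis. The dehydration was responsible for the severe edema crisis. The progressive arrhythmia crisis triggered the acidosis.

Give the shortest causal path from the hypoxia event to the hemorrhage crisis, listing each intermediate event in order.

the hypoxia event → the dehydration → the severe edema crisis → the hemorrhage crisis

the hypoxia event → the dehydration
the dehydration → the severe edema crisis
the severe edema crisis → the hemorrhage crisis
Length: 3 steps.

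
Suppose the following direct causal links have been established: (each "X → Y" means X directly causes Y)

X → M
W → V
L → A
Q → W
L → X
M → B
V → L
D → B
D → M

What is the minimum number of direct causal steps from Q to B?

Shortest chain: Q → W → V → L → X → M → B.

6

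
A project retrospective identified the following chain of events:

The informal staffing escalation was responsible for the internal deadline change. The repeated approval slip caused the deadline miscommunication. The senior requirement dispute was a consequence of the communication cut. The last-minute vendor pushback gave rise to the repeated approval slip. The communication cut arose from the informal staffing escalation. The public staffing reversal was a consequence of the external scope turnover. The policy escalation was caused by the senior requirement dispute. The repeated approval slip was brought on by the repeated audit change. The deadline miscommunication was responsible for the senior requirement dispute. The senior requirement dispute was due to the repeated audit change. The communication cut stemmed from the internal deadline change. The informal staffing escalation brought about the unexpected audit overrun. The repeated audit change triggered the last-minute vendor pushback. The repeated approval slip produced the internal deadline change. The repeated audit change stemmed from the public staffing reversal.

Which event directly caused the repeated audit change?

the public staffing reversal

Upstream contributors include the external scope turnover, but only the public staffing reversal feeds directly into the repeated audit change.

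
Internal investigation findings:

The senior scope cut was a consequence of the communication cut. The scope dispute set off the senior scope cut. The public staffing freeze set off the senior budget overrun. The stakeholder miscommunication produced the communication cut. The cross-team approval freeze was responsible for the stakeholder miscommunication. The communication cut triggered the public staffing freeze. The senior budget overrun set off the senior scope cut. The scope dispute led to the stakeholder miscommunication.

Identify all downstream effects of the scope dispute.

Direct effects: the stakeholder miscommunication, the senior scope cut.
2 steps out: the communication cut.
3 steps out: the public staffing freeze.
4 steps out: the senior budget overrun.
Not reachable from it: the cross-team approval freeze.

the communication cut, the public staffing freeze, the senior budget overrun, the senior scope cut, the stakeholder miscommunication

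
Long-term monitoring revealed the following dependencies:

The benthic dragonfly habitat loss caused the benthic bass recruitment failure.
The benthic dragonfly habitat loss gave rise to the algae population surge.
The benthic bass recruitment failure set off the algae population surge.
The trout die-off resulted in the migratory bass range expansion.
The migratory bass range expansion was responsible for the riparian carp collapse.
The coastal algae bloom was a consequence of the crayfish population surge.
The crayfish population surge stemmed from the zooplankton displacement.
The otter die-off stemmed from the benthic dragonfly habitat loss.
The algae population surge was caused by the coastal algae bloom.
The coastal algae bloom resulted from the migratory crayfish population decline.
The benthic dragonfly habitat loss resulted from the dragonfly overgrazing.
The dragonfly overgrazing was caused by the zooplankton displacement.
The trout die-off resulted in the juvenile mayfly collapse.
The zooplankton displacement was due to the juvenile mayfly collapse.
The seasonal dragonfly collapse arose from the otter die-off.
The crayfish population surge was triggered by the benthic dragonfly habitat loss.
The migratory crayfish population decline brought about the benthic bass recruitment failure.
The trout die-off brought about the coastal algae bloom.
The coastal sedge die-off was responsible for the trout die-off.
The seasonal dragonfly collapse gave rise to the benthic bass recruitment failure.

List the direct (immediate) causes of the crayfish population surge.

Upstream contributors include the coastal sedge die-off, the trout die-off, the juvenile mayfly collapse, the dragonfly overgrazing, but only the benthic dragonfly habitat loss, the zooplankton displacement feed directly into the crayfish population surge.

the benthic dragonfly habitat loss, the zooplankton displacement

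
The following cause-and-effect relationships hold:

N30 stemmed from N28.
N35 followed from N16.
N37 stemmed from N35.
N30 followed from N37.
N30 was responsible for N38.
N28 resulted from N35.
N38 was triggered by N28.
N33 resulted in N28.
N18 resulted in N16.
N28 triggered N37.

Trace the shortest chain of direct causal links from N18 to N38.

N18 → N16
N16 → N35
N35 → N28
N28 → N38
Length: 4 steps.

N18 → N16 → N35 → N28 → N38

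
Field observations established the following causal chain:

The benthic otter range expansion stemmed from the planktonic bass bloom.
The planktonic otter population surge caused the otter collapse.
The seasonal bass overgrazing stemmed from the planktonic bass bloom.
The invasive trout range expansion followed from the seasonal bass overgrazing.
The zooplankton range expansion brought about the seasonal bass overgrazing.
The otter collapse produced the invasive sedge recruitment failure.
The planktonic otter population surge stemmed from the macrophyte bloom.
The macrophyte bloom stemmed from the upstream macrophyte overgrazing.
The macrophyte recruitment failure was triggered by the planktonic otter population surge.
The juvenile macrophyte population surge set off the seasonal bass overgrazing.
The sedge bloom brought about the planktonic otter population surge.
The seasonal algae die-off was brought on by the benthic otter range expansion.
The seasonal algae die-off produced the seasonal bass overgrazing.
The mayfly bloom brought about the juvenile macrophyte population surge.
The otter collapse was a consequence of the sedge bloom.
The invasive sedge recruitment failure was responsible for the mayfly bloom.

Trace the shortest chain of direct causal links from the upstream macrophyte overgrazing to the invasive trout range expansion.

the upstream macrophyte overgrazing → the macrophyte bloom → the planktonic otter population surge → the otter collapse → the invasive sedge recruitment failure → the mayfly bloom → the juvenile macrophyte population surge → the seasonal bass overgrazing → the invasive trout range expansion

the upstream macrophyte overgrazing → the macrophyte bloom
the macrophyte bloom → the planktonic otter population surge
the planktonic otter population surge → the otter collapse
the otter collapse → the invasive sedge recruitment failure
the invasive sedge recruitment failure → the mayfly bloom
the mayfly bloom → the juvenile macrophyte population surge
the juvenile macrophyte population surge → the seasonal bass overgrazing
the seasonal bass overgrazing → the invasive trout range expansion
Length: 8 steps.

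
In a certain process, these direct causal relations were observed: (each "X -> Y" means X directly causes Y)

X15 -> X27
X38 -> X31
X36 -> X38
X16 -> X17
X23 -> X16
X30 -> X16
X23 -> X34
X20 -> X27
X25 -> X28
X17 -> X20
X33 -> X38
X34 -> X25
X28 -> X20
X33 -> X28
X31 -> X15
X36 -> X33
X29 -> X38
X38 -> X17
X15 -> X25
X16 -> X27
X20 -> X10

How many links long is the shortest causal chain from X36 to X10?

Shortest chain: X36 → X33 → X28 → X20 → X10.

4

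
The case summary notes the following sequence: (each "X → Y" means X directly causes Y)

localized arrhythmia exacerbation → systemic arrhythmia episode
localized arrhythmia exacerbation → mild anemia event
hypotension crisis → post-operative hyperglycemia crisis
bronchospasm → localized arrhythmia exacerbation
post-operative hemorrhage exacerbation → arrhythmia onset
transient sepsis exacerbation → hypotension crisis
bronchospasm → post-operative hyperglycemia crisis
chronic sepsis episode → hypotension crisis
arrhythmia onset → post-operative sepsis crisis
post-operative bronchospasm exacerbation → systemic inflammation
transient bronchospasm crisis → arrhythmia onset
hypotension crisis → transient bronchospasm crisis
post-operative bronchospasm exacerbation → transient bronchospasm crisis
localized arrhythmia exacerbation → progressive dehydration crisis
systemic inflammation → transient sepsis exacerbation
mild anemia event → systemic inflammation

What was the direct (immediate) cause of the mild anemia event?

the localized arrhythmia exacerbation

Upstream contributors include the bronchospasm, but only the localized arrhythmia exacerbation feeds directly into the mild anemia event.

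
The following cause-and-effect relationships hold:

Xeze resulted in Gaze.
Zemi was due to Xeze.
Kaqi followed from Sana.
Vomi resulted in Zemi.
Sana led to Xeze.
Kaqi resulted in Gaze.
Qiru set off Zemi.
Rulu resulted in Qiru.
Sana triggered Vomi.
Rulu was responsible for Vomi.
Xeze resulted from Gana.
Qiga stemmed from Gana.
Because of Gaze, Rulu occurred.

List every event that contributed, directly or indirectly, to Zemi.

Immediate causes of Zemi: Xeze, Vomi, Qiru.
Further upstream: Gana, Sana, Kaqi, Gaze, Rulu.

Gana, Gaze, Kaqi, Qiru, Rulu, Sana, Vomi, Xeze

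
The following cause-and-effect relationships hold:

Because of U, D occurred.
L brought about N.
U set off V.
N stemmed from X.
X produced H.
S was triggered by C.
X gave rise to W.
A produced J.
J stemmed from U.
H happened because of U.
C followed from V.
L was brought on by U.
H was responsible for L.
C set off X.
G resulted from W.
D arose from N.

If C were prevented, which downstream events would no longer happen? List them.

Downstream of C: X, W, S, G, H, L, N, D.
Of those, still caused via another path: H, L, N, D.
The remainder have no surviving cause.

G, S, W, X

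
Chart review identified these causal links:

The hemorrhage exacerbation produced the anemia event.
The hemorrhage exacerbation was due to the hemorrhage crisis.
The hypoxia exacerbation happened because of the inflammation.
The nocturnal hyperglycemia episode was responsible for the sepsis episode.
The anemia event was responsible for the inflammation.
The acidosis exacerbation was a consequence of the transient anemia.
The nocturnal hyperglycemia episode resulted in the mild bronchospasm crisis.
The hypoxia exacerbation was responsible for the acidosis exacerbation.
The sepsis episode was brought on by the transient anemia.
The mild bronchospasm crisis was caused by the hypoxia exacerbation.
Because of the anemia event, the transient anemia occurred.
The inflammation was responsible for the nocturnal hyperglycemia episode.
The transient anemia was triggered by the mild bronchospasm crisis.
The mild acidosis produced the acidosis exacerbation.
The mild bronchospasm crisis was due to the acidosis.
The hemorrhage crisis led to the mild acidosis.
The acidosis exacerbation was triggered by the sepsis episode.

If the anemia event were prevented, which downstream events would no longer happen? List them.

Downstream of the anemia event: the inflammation, the hypoxia exacerbation, the nocturnal hyperglycemia episode, the mild bronchospasm crisis, the transient anemia, the sepsis episode, the acidosis exacerbation.
Of those, still caused via another path: the mild bronchospasm crisis, the transient anemia, the sepsis episode, the acidosis exacerbation.
The remainder have no surviving cause.

the hypoxia exacerbation, the inflammation, the nocturnal hyperglycemia episode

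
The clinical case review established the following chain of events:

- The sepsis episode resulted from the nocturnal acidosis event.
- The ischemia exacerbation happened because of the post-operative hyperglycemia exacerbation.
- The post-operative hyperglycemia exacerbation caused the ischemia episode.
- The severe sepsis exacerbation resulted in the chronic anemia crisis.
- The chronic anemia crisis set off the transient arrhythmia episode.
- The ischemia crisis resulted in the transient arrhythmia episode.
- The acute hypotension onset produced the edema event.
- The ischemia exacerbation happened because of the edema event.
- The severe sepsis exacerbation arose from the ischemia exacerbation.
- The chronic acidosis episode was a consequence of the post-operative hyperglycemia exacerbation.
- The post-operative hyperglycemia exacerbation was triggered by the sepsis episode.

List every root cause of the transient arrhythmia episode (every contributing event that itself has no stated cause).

Tracing upstream from the transient arrhythmia episode: the transient arrhythmia episode ← the chronic anemia crisis ← the severe sepsis exacerbation ← the ischemia exacerbation ← the post-operative hyperglycemia exacerbation ← the sepsis episode ← the nocturnal acidosis event.
A separate upstream branch: the transient arrhythmia episode ← the chronic anemia crisis ← the severe sepsis exacerbation ← the ischemia exacerbation ← the edema event ← the acute hypotension onset.
A separate upstream branch: the transient arrhythmia episode ← the ischemia crisis.
Each of those chain origins has no stated cause.

the acute hypotension onset, the ischemia crisis, the nocturnal acidosis event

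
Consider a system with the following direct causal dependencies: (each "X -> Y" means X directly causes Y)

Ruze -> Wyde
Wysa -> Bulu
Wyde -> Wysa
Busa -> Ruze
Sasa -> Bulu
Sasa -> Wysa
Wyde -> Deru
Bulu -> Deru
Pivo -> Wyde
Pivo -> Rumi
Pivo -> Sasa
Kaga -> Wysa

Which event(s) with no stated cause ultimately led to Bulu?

Tracing upstream from Bulu: Bulu ← Wysa ← Wyde ← Ruze ← Busa.
A separate upstream branch: Bulu ← Sasa ← Pivo.
A separate upstream branch: Bulu ← Wysa ← Kaga.
Each of those chain origins has no stated cause.

Busa, Kaga, Pivo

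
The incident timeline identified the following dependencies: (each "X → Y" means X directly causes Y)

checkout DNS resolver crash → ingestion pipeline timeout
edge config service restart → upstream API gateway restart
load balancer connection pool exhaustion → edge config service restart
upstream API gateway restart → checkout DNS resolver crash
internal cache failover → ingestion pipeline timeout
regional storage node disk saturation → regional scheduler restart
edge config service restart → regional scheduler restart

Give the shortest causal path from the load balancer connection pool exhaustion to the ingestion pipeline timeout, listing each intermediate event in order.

the load balancer connection pool exhaustion → the edge config service restart
the edge config service restart → the upstream API gateway restart
the upstream API gateway restart → the checkout DNS resolver crash
the checkout DNS resolver crash → the ingestion pipeline timeout
Length: 4 steps.

the load balancer connection pool exhaustion → the edge config service restart → the upstream API gateway restart → the checkout DNS resolver crash → the ingestion pipeline timeout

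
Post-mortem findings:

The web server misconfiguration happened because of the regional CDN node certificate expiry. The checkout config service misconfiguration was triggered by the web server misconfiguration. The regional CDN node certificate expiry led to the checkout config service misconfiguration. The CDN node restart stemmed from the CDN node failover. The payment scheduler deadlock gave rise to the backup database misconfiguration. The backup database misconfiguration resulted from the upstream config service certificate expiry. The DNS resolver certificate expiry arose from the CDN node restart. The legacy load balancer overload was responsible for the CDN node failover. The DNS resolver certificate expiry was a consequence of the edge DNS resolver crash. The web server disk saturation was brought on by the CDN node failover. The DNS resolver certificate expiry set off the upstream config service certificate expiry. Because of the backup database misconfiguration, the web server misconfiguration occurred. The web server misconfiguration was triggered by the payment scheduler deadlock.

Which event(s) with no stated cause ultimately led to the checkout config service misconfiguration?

the edge DNS resolver crash, the legacy load balancer overload, the payment scheduler deadlock, the regional CDN node certificate expiry

Tracing upstream from the checkout config service misconfiguration: the checkout config service misconfiguration ← the web server misconfiguration ← the backup database misconfiguration ← the upstream config service certificate expiry ← the DNS resolver certificate expiry ← the CDN node restart ← the CDN node failover ← the legacy load balancer overload.
A separate upstream branch: the checkout config service misconfiguration ← the web server misconfiguration ← the backup database misconfiguration ← the upstream config service certificate expiry ← the DNS resolver certificate expiry ← the edge DNS resolver crash.
A separate upstream branch: the checkout config service misconfiguration ← the web server misconfiguration ← the payment scheduler deadlock.
A separate upstream branch: the checkout config service misconfiguration ← the regional CDN node certificate expiry.
Each of those chain origins has no stated cause.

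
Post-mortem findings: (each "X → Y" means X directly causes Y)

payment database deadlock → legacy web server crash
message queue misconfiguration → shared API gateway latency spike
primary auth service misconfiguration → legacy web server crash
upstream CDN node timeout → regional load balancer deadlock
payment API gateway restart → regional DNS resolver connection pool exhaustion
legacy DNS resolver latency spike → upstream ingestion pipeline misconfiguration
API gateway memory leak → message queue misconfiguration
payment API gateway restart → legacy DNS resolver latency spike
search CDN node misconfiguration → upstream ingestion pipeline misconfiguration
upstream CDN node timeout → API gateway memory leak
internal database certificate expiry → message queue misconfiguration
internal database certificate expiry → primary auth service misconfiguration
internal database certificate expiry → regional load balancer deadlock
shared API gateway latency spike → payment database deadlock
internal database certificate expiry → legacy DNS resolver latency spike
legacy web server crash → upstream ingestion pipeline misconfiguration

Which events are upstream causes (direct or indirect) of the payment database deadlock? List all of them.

Immediate cause of the payment database deadlock: the shared API gateway latency spike.
Further upstream: the upstream CDN node timeout, the internal database certificate expiry, the API gateway memory leak, the message queue misconfiguration.

the API gateway memory leak, the internal database certificate expiry, the message queue misconfiguration, the shared API gateway latency spike, the upstream CDN node timeout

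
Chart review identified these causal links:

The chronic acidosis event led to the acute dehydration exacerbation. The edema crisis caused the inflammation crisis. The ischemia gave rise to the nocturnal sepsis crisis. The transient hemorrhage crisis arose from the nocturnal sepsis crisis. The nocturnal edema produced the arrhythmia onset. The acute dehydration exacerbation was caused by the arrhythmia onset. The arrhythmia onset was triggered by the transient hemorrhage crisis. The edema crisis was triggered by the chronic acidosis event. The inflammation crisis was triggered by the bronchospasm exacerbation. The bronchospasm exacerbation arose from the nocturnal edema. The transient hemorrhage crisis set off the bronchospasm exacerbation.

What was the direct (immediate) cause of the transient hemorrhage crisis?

Upstream contributors include the ischemia, but only the nocturnal sepsis crisis feeds directly into the transient hemorrhage crisis.

the nocturnal sepsis crisis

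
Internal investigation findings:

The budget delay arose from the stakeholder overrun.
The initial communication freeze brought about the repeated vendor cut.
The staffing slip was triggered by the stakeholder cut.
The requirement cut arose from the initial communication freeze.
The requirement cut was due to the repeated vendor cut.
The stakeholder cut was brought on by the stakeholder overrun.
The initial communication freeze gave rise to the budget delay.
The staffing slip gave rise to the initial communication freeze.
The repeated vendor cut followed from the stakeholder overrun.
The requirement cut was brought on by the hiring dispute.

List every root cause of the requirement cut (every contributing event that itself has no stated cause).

Tracing upstream from the requirement cut: the requirement cut ← the repeated vendor cut ← the stakeholder overrun.
A separate upstream branch: the requirement cut ← the hiring dispute.
Each of those chain origins has no stated cause.

the hiring dispute, the stakeholder overrun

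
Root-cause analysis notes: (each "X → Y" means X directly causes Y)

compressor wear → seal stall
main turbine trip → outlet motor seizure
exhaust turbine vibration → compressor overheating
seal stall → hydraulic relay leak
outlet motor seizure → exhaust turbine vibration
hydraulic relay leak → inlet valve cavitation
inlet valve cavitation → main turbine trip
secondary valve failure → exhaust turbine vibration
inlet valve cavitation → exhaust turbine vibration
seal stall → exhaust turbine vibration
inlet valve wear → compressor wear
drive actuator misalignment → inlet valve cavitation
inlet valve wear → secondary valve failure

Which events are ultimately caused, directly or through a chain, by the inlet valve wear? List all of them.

the compressor overheating, the compressor wear, the exhaust turbine vibration, the hydraulic relay leak, the inlet valve cavitation, the main turbine trip, the outlet motor seizure, the seal stall, the secondary valve failure

Direct effects: the compressor wear, the secondary valve failure.
2 steps out: the seal stall, the exhaust turbine vibration.
3 steps out: the hydraulic relay leak, the compressor overheating.
4 steps out: the inlet valve cavitation.
5 steps out: the main turbine trip.
6 steps out: the outlet motor seizure.
Not reachable from it: the drive actuator misalignment.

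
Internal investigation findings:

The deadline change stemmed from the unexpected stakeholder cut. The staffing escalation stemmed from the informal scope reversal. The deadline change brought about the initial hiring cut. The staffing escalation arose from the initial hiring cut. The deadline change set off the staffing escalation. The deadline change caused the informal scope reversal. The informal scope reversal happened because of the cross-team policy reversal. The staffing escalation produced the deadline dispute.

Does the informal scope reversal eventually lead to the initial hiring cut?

The informal scope reversal leads to the staffing escalation, the deadline dispute; the initial hiring cut is not among them.

No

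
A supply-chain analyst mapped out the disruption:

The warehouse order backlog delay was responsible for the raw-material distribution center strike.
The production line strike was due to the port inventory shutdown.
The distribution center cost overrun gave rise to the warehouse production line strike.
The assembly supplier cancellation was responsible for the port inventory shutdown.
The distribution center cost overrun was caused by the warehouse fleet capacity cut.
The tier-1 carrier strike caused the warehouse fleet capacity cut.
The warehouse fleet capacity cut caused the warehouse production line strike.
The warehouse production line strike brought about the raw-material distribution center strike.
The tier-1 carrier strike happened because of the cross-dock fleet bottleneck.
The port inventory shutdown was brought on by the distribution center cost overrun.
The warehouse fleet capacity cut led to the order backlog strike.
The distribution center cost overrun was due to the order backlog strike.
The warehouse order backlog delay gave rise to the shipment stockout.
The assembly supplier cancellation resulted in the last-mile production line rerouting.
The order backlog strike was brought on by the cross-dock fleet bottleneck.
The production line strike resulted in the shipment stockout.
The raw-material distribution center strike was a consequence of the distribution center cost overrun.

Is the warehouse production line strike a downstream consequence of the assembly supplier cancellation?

No

The assembly supplier cancellation leads to the last-mile production line rerouting, the port inventory shutdown, the production line strike, the shipment stockout; the warehouse production line strike is not among them.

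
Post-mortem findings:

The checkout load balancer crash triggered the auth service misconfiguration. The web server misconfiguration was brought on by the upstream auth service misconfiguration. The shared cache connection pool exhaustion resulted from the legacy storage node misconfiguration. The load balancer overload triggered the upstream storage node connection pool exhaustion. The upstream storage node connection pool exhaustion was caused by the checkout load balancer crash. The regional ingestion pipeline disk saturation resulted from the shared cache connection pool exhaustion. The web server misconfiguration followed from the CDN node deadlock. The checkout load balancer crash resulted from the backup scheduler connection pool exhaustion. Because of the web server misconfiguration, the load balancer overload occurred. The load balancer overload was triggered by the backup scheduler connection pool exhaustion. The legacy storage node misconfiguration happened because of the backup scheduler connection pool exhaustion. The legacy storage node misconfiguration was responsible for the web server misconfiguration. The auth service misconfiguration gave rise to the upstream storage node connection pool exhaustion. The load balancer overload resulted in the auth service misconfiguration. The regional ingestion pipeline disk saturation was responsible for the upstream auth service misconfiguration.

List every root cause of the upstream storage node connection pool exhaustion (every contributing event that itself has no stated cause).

Tracing upstream from the upstream storage node connection pool exhaustion: the upstream storage node connection pool exhaustion ← the load balancer overload ← the backup scheduler connection pool exhaustion.
A separate upstream branch: the upstream storage node connection pool exhaustion ← the load balancer overload ← the web server misconfiguration ← the CDN node deadlock.
Each of those chain origins has no stated cause.

the CDN node deadlock, the backup scheduler connection pool exhaustion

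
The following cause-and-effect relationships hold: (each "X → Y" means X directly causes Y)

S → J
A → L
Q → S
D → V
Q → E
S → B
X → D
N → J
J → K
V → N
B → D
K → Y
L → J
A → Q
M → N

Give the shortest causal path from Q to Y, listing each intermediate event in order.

Q → S → J → K → Y

Q → S
S → J
J → K
K → Y
Length: 4 steps.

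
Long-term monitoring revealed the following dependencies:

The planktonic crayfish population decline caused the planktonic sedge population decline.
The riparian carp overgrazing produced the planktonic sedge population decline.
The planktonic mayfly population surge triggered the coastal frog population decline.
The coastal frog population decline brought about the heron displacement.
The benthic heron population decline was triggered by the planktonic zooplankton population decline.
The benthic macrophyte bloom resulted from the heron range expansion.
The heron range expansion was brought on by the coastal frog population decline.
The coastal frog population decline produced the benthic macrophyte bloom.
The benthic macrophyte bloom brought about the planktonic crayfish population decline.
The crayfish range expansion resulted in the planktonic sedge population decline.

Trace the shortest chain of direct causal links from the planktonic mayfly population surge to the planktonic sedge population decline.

the planktonic mayfly population surge → the coastal frog population decline
the coastal frog population decline → the benthic macrophyte bloom
the benthic macrophyte bloom → the planktonic crayfish population decline
the planktonic crayfish population decline → the planktonic sedge population decline
Length: 4 steps.

the planktonic mayfly population surge → the coastal frog population decline → the benthic macrophyte bloom → the planktonic crayfish population decline → the planktonic sedge population decline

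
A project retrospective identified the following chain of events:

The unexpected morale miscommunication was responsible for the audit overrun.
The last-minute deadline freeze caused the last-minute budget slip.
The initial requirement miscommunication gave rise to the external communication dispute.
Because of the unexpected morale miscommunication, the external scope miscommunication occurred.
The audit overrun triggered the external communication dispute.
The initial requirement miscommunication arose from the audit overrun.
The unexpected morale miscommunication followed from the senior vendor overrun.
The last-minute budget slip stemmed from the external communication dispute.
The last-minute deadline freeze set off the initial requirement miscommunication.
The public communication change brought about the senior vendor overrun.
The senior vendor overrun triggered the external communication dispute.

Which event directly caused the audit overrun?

Upstream contributors include the public communication change, the senior vendor overrun, but only the unexpected morale miscommunication feeds directly into the audit overrun.

the unexpected morale miscommunication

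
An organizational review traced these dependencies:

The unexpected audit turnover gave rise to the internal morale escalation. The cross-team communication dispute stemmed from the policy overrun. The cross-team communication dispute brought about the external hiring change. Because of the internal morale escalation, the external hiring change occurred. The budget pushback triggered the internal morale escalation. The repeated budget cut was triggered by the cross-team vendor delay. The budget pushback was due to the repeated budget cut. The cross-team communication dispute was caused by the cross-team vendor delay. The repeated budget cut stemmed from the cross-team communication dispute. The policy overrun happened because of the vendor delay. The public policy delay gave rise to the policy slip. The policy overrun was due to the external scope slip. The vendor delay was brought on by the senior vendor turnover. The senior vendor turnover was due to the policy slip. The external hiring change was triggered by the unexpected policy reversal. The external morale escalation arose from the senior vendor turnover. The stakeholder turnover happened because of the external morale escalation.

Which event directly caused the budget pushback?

Upstream contributors include the public policy delay, the policy slip, the senior vendor turnover, the vendor delay, the external scope slip, the policy overrun, the cross-team vendor delay, the cross-team communication dispute, but only the repeated budget cut feeds directly into the budget pushback.

the repeated budget cut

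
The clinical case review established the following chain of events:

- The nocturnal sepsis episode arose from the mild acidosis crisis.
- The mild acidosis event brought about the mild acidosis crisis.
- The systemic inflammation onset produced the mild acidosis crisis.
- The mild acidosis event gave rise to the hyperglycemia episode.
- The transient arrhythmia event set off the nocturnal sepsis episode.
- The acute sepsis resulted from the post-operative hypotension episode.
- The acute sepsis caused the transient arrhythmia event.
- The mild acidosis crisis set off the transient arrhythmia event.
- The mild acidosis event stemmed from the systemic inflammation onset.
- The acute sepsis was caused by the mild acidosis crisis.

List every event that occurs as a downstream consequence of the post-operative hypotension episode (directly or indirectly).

Direct effects: the acute sepsis.
2 steps out: the transient arrhythmia event.
3 steps out: the nocturnal sepsis episode.
Not reachable from it: the systemic inflammation onset, the mild acidosis event, the mild acidosis crisis, the hyperglycemia episode.

the acute sepsis, the nocturnal sepsis episode, the transient arrhythmia event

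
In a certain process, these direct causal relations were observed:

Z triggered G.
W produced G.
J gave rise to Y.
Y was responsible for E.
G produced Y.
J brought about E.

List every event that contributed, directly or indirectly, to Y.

Immediate causes of Y: G, J.
Further upstream: W, Z.

G, J, W, Z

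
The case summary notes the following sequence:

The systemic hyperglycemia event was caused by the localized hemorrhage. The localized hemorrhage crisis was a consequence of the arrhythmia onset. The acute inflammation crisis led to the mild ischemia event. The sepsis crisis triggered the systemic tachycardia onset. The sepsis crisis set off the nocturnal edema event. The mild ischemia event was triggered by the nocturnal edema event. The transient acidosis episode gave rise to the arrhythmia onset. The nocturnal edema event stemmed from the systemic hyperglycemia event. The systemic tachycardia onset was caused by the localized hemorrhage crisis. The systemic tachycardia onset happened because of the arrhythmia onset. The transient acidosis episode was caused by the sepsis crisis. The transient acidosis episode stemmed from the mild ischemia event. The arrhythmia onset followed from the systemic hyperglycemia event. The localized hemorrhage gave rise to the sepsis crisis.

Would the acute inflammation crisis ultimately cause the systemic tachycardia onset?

There is a causal chain: the acute inflammation crisis → the mild ischemia event → the transient acidosis episode → the arrhythmia onset → the systemic tachycardia onset.

Yes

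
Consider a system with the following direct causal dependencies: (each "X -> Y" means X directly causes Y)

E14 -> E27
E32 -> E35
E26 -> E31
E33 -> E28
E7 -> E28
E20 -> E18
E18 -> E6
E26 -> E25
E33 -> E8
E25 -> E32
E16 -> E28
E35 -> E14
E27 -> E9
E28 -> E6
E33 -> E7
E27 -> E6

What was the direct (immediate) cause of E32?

Upstream contributors include E26, but only E25 feeds directly into E32.

E25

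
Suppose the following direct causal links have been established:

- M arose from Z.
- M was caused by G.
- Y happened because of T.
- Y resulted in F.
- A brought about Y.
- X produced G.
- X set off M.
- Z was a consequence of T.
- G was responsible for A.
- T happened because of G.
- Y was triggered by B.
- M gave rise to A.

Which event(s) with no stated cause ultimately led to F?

Tracing upstream from F: F ← Y ← T ← G ← X.
A separate upstream branch: F ← Y ← B.
Each of those chain origins has no stated cause.

B, X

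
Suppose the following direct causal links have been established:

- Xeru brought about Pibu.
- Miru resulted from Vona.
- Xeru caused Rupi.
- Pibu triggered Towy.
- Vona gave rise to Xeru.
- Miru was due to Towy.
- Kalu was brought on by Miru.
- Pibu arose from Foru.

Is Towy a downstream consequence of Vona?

Yes

There is a causal chain: Vona → Xeru → Pibu → Towy.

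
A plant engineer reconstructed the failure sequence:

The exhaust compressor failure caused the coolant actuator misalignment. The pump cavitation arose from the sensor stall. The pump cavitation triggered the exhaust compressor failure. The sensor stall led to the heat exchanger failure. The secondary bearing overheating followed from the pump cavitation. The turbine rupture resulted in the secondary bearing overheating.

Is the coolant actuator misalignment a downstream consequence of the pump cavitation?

Yes

There is a causal chain: the pump cavitation → the exhaust compressor failure → the coolant actuator misalignment.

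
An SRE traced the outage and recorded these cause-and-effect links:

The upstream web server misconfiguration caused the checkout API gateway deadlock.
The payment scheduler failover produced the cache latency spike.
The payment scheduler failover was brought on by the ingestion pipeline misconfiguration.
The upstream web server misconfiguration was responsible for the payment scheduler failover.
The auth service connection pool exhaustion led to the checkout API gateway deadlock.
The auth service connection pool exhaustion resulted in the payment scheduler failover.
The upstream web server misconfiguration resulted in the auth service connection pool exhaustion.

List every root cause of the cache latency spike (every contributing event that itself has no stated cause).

Tracing upstream from the cache latency spike: the cache latency spike ← the payment scheduler failover ← the upstream web server misconfiguration.
A separate upstream branch: the cache latency spike ← the payment scheduler failover ← the ingestion pipeline misconfiguration.
Each of those chain origins has no stated cause.

the ingestion pipeline misconfiguration, the upstream web server misconfiguration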